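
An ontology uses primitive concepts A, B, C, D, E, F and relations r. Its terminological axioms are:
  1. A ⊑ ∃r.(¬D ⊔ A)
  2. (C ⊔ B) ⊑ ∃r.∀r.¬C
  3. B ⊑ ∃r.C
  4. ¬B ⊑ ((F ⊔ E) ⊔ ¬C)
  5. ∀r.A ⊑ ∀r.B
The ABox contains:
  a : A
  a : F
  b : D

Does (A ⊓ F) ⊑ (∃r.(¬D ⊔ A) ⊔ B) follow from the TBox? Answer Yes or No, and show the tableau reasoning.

Yes

1. (A ⊓ F) ⊑ (∃r.(¬D ⊔ A) ⊔ B)  ⇔  ((A ⊓ F) ⊓ (∀r.(D ⊓ ¬A) ⊓ ¬B)) unsat w.r.t. T
   all branches close; clash {C, ¬C} at an ∃-successor
2. Hence (A ⊓ F) ⊑ (∃r.(¬D ⊔ A) ⊔ B): entailed.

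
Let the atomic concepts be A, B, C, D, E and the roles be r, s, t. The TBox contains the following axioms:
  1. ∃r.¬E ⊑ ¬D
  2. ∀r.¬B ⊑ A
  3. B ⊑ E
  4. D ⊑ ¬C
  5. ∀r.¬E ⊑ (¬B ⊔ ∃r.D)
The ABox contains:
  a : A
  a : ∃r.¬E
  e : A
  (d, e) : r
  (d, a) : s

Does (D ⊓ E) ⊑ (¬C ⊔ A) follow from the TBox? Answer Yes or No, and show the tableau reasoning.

1. (D ⊓ E) ⊑ (¬C ⊔ A)  ⇔  ((D ⊓ E) ⊓ (C ⊓ ¬A)) unsat w.r.t. T
   all branches close; clash {C, ¬C} at x₀
2. Hence (D ⊓ E) ⊑ (¬C ⊔ A): entailed.

Yes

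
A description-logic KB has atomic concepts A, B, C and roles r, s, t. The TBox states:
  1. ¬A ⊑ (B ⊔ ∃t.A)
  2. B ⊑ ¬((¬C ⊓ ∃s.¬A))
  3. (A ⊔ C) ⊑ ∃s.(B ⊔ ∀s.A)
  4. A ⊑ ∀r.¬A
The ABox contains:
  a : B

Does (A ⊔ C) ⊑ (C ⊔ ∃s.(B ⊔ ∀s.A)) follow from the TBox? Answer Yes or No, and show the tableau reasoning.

Yes

1. (A ⊔ C) ⊑ (C ⊔ ∃s.(B ⊔ ∀s.A))  ⇔  ((A ⊔ C) ⊓ (¬C ⊓ ∀s.(¬B ⊓ ∃s.¬A))) unsat w.r.t. T
   all branches close; clash {C, ¬C} at x₀
2. Hence (A ⊔ C) ⊑ (C ⊔ ∃s.(B ⊔ ∀s.A)): entailed.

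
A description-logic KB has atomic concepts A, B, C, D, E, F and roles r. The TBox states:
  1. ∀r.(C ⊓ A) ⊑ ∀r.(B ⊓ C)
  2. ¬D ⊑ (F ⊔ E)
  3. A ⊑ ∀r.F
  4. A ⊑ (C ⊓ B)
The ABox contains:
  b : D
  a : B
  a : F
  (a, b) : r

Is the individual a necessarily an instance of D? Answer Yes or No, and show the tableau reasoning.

1. a : D?  L(a) = {B, F} ∪ {¬D}
   apply at a: ¬D⊑(F ⊔ E)
   open: L(a) ⊇ {B, F, ¬A, ¬D, ∃r.(¬C ⊔ ¬A)} (+ ∃-successors) — a ∉ D possible
2. Hence a : D: not entailed.

No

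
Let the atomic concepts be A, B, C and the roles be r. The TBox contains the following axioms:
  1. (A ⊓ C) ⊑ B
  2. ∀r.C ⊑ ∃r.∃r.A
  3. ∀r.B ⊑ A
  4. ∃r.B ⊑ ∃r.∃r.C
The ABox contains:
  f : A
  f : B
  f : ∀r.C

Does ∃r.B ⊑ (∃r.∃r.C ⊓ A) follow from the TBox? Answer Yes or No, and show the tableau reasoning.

1. ∃r.B ⊑ (∃r.∃r.C ⊓ A)  ⇔  (∃r.B ⊓ (∀r.∀r.¬C ⊔ ¬A)) unsat w.r.t. T
   apply at x₀: ∃r.B⊑∃r.∃r.C
   open: L(x₀) ⊇ {¬A, ∃r.B, ∃r.¬B, ∃r.¬C, ∃r.∃r.C} (+ ∃-successors)
2. Hence ∃r.B ⊑ (∃r.∃r.C ⊓ A): not entailed.

No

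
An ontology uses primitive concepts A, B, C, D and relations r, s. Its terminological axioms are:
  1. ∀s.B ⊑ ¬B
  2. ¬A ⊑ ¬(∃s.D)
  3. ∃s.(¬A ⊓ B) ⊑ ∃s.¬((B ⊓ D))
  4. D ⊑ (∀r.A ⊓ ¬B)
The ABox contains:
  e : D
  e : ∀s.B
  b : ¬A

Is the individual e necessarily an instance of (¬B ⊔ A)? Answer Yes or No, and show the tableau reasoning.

1. e : (¬B ⊔ A)?  L(e) = {D, ∀s.B} ∪ {(B ⊓ ¬A)}
   clash {B, ¬B} at e — e ∈ (¬B ⊔ A)
2. Hence e : (¬B ⊔ A): entailed.

Yes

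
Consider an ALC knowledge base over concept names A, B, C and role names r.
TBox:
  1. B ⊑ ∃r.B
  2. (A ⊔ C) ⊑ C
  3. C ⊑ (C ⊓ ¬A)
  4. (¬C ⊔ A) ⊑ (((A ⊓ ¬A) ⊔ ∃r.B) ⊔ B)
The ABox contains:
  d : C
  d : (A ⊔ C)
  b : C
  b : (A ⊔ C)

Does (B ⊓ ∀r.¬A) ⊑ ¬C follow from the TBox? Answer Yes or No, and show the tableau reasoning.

No

1. (B ⊓ ∀r.¬A) ⊑ ¬C  ⇔  ((B ⊓ ∀r.¬A) ⊓ C) unsat w.r.t. T
   apply at x₀: B⊑∃r.B; C⊑(C ⊓ ¬A)
   open: L(x₀) ⊇ {B, C, ¬A, ∀r.¬A, ∃r.B} (+ ∃-successors)
2. Hence (B ⊓ ∀r.¬A) ⊑ ¬C: not entailed.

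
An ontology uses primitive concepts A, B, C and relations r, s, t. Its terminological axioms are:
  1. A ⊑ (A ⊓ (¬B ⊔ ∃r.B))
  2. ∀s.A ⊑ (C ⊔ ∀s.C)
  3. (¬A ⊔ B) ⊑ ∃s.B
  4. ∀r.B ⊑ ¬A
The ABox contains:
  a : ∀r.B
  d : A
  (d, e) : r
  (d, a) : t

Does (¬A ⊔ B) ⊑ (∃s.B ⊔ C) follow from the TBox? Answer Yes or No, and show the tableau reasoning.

Yes

1. (¬A ⊔ B) ⊑ (∃s.B ⊔ C)  ⇔  ((¬A ⊔ B) ⊓ (∀s.¬B ⊓ ¬C)) unsat w.r.t. T
   all branches close; clash {B, ¬B} at an ∃-successor
2. Hence (¬A ⊔ B) ⊑ (∃s.B ⊔ C): entailed.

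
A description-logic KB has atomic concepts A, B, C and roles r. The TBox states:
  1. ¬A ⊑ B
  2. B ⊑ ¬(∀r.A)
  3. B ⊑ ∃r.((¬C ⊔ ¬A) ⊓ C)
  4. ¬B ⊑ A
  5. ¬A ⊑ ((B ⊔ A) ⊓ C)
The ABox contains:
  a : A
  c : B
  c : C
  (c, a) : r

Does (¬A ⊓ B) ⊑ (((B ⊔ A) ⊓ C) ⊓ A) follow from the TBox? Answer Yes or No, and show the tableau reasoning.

1. (¬A ⊓ B) ⊑ (((B ⊔ A) ⊓ C) ⊓ A)  ⇔  ((¬A ⊓ B) ⊓ (((¬B ⊓ ¬A) ⊔ ¬C) ⊔ ¬A)) unsat w.r.t. T
   apply at x₀: B⊑¬(∀r.A); B⊑∃r.((¬C ⊔ ¬A) ⊓ C); ¬A⊑((B ⊔ A) ⊓ C)
   open: L(x₀) ⊇ {B, C, ¬A, ∃r.((¬C ⊔ ¬A) ⊓ C), ∃r.¬A} (+ ∃-successors)
2. Hence (¬A ⊓ B) ⊑ (((B ⊔ A) ⊓ C) ⊓ A): not entailed.

No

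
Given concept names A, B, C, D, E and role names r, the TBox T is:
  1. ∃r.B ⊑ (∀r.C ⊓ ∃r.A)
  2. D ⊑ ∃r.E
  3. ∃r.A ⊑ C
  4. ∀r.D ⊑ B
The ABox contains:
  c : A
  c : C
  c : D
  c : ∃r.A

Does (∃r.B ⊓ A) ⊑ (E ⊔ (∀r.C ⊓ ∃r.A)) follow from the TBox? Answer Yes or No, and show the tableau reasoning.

1. (∃r.B ⊓ A) ⊑ (E ⊔ (∀r.C ⊓ ∃r.A))  ⇔  ((∃r.B ⊓ A) ⊓ (¬E ⊓ (∃r.¬C ⊔ ∀r.¬A))) unsat w.r.t. T
   all branches close; clash {A, ¬A} at an ∃-successor
2. Hence (∃r.B ⊓ A) ⊑ (E ⊔ (∀r.C ⊓ ∃r.A)): entailed.

Yes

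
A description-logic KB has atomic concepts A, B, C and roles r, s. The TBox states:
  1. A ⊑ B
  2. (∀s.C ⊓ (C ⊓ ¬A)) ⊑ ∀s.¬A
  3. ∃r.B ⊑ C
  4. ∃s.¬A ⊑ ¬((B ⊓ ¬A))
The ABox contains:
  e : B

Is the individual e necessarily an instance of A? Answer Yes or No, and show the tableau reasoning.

No

1. e : A?  L(e) = {B} ∪ {¬A}
   open: L(e) ⊇ {B, ¬A, ∀r.¬B, ∀s.A, ∃s.¬C} (+ ∃-successors) — e ∉ A possible
2. Hence e : A: not entailed.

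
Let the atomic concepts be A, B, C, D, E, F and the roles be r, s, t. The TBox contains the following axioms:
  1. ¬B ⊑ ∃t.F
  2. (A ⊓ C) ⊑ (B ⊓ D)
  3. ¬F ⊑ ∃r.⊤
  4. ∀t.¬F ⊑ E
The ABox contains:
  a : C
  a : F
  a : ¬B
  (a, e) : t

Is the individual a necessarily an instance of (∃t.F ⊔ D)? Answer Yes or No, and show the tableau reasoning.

Yes

1. a : (∃t.F ⊔ D)?  L(a) = {C, F, ¬B} ∪ {(∀t.¬F ⊓ ¬D)}
   clash {B, ¬B} at a — a ∈ (∃t.F ⊔ D)
2. Hence a : (∃t.F ⊔ D): entailed.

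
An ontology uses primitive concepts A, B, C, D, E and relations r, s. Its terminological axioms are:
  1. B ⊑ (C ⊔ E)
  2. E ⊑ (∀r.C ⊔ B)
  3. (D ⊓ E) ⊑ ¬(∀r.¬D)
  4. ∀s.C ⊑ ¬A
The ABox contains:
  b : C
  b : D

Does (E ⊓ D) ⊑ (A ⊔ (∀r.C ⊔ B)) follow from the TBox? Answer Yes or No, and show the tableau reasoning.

Yes

1. (E ⊓ D) ⊑ (A ⊔ (∀r.C ⊔ B))  ⇔  ((E ⊓ D) ⊓ (¬A ⊓ (∃r.¬C ⊓ ¬B))) unsat w.r.t. T
   all branches close; clash {B, ¬B} at x₀
2. Hence (E ⊓ D) ⊑ (A ⊔ (∀r.C ⊔ B)): entailed.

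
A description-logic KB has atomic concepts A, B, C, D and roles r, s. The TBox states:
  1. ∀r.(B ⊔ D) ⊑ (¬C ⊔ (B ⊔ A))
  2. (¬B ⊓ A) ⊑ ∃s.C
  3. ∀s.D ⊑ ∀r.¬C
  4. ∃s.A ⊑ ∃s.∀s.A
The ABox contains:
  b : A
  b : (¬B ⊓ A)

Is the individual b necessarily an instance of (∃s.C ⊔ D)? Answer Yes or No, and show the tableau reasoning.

1. b : (∃s.C ⊔ D)?  L(b) = {A, (¬B ⊓ A)} ∪ {(∀s.¬C ⊓ ¬D)}
   clash {C, ¬C} at an ∃-successor — b ∈ (∃s.C ⊔ D)
2. Hence b : (∃s.C ⊔ D): entailed.

Yes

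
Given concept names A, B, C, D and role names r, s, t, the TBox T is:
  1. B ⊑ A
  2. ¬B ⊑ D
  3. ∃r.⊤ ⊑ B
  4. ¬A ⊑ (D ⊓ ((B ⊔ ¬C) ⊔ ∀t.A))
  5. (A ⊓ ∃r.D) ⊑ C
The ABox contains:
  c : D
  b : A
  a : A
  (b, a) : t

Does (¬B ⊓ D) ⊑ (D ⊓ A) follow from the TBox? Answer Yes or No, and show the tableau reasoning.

1. (¬B ⊓ D) ⊑ (D ⊓ A)  ⇔  ((¬B ⊓ D) ⊓ (¬D ⊔ ¬A)) unsat w.r.t. T
   open: L(x₀) ⊇ {D, ¬A, ¬B, ¬C, ∀r.⊥}
2. Hence (¬B ⊓ D) ⊑ (D ⊓ A): not entailed.

No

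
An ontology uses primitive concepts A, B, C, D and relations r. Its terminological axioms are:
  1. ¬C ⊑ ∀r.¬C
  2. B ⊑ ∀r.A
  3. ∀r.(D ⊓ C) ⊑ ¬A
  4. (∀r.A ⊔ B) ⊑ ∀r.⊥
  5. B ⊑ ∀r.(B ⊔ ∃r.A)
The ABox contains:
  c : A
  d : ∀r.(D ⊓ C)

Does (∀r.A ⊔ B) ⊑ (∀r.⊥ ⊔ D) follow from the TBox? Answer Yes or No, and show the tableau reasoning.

1. (∀r.A ⊔ B) ⊑ (∀r.⊥ ⊔ D)  ⇔  ((∀r.A ⊔ B) ⊓ (∃r.⊤ ⊓ ¬D)) unsat w.r.t. T
   all branches close; clash ⊥ at an ∃-successor
2. Hence (∀r.A ⊔ B) ⊑ (∀r.⊥ ⊔ D): entailed.

Yes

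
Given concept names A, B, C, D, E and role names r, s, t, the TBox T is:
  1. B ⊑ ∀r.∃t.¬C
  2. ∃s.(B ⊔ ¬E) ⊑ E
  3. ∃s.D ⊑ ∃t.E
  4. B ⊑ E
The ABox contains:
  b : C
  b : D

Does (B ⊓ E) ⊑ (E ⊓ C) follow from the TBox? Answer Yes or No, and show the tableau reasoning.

1. (B ⊓ E) ⊑ (E ⊓ C)  ⇔  ((B ⊓ E) ⊓ (¬E ⊔ ¬C)) unsat w.r.t. T
   apply at x₀: B⊑∀r.∃t.¬C
   open: L(x₀) ⊇ {B, E, ¬C, ∀r.∃t.¬C, ∀s.¬D}
2. Hence (B ⊓ E) ⊑ (E ⊓ C): not entailed.

No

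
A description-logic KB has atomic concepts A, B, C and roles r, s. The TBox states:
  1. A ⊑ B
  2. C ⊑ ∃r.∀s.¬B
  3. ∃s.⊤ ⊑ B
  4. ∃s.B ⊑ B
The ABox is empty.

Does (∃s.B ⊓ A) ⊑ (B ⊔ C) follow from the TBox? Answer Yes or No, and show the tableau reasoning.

Yes

1. (∃s.B ⊓ A) ⊑ (B ⊔ C)  ⇔  ((∃s.B ⊓ A) ⊓ (¬B ⊓ ¬C)) unsat w.r.t. T
   all branches close; clash {B, ¬B} at x₀
2. Hence (∃s.B ⊓ A) ⊑ (B ⊔ C): entailed.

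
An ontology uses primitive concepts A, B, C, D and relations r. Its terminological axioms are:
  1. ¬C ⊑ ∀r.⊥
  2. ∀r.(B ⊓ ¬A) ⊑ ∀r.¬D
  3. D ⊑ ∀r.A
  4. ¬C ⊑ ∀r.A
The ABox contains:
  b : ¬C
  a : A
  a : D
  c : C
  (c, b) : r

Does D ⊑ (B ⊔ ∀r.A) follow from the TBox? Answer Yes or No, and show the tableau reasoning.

Yes

1. D ⊑ (B ⊔ ∀r.A)  ⇔  (D ⊓ (¬B ⊓ ∃r.¬A)) unsat w.r.t. T
   all branches close; clash ⊥ at an ∃-successor
2. Hence D ⊑ (B ⊔ ∀r.A): entailed.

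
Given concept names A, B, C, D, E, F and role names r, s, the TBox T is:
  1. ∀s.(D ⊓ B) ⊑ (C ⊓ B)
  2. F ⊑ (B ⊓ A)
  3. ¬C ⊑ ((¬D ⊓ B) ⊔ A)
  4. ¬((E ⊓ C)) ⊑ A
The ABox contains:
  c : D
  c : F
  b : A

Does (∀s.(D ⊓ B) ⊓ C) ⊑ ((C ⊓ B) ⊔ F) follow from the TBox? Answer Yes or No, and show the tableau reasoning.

Yes

1. (∀s.(D ⊓ B) ⊓ C) ⊑ ((C ⊓ B) ⊔ F)  ⇔  ((∀s.(D ⊓ B) ⊓ C) ⊓ ((¬C ⊔ ¬B) ⊓ ¬F)) unsat w.r.t. T
   all branches close; clash {B, ¬B} at x₀
2. Hence (∀s.(D ⊓ B) ⊓ C) ⊑ ((C ⊓ B) ⊔ F): entailed.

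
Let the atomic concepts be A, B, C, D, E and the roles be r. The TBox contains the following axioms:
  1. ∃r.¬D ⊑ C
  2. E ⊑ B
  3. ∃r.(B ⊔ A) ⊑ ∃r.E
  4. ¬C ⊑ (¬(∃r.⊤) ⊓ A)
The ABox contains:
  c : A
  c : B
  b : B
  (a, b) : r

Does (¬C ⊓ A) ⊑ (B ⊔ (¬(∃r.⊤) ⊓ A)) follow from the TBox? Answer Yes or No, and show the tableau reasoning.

Yes

1. (¬C ⊓ A) ⊑ (B ⊔ (¬(∃r.⊤) ⊓ A))  ⇔  ((¬C ⊓ A) ⊓ (¬B ⊓ (∃r.⊤ ⊔ ¬A))) unsat w.r.t. T
   all branches close; clash {B, ¬B} at x₀
2. Hence (¬C ⊓ A) ⊑ (B ⊔ (¬(∃r.⊤) ⊓ A)): entailed.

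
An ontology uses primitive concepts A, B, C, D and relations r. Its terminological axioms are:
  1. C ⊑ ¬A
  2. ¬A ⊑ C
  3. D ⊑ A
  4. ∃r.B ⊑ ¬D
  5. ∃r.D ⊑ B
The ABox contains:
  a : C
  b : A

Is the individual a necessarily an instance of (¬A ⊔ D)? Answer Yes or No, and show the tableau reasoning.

1. a : (¬A ⊔ D)?  L(a) = {C} ∪ {(A ⊓ ¬D)}
   clash {A, ¬A} at a — a ∈ (¬A ⊔ D)
2. Hence a : (¬A ⊔ D): entailed.

Yes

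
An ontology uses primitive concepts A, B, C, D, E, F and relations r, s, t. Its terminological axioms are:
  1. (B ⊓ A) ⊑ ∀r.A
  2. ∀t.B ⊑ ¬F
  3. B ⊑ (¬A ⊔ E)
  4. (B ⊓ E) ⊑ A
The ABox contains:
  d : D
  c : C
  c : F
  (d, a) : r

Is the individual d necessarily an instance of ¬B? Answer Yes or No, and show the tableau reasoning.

1. d : ¬B?  L(d) = {D} ∪ {B}
   apply at d: B⊑(¬A ⊔ E)
   open: L(d) ⊇ {B, D, ¬A, ¬E, ∃t.¬B} (+ ∃-successors) — d ∉ ¬B possible
2. Hence d : ¬B: not entailed.

No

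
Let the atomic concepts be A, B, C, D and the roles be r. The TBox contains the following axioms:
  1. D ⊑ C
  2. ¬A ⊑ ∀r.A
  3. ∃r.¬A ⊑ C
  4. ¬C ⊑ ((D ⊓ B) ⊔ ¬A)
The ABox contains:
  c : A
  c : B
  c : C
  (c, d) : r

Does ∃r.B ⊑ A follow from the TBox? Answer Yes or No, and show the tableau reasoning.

No

1. ∃r.B ⊑ A  ⇔  (∃r.B ⊓ ¬A) unsat w.r.t. T
   apply at x₀: ¬A⊑∀r.A
   open: L(x₀) ⊇ {C, ¬A, ¬D, ∀r.A, ∃r.B} (+ ∃-successors)
2. Hence ∃r.B ⊑ A: not entailed.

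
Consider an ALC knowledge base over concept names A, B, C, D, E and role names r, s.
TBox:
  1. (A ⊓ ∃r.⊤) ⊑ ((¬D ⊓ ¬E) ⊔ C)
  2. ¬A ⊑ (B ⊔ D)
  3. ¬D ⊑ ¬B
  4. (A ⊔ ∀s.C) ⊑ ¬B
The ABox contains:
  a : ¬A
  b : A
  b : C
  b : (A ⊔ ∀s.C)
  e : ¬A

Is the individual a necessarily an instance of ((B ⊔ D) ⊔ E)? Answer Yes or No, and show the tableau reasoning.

Yes

1. a : ((B ⊔ D) ⊔ E)?  L(a) = {¬A} ∪ {((¬B ⊓ ¬D) ⊓ ¬E)}
   clash {D, ¬D} at a — a ∈ ((B ⊔ D) ⊔ E)
2. Hence a : ((B ⊔ D) ⊔ E): entailed.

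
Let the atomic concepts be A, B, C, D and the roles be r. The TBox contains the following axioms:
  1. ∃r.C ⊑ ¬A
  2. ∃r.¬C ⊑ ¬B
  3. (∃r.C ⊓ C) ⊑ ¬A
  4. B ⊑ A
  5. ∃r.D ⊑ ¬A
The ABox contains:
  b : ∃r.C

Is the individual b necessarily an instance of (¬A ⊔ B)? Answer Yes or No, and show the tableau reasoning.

1. b : (¬A ⊔ B)?  L(b) = {∃r.C} ∪ {(A ⊓ ¬B)}
   clash {A, ¬A} at b — b ∈ (¬A ⊔ B)
2. Hence b : (¬A ⊔ B): entailed.

Yes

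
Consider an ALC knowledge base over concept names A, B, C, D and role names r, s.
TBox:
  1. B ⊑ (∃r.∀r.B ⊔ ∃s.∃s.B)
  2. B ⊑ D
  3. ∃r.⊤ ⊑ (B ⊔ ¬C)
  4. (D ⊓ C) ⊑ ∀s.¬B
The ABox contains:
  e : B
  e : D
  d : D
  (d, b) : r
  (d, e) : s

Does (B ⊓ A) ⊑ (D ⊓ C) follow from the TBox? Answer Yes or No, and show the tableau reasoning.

1. (B ⊓ A) ⊑ (D ⊓ C)  ⇔  ((B ⊓ A) ⊓ (¬D ⊔ ¬C)) unsat w.r.t. T
   apply at x₀: B⊑(∃r.∀r.B ⊔ ∃s.∃s.B); B⊑D
   open: L(x₀) ⊇ {A, B, D, ¬C, ∀r.⊥, …} (+ ∃-successors)
2. Hence (B ⊓ A) ⊑ (D ⊓ C): not entailed.

No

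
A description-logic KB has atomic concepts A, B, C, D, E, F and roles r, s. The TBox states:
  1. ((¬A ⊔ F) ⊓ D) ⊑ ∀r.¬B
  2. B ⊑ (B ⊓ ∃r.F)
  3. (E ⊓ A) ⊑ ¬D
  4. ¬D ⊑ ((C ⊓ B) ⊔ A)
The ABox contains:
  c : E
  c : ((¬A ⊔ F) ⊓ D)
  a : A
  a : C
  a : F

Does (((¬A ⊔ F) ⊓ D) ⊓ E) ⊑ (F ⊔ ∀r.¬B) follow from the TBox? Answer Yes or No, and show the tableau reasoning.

Yes

1. (((¬A ⊔ F) ⊓ D) ⊓ E) ⊑ (F ⊔ ∀r.¬B)  ⇔  ((((¬A ⊔ F) ⊓ D) ⊓ E) ⊓ (¬F ⊓ ∃r.B)) unsat w.r.t. T
   all branches close; clash {F, ¬F} at x₀
2. Hence (((¬A ⊔ F) ⊓ D) ⊓ E) ⊑ (F ⊔ ∀r.¬B): entailed.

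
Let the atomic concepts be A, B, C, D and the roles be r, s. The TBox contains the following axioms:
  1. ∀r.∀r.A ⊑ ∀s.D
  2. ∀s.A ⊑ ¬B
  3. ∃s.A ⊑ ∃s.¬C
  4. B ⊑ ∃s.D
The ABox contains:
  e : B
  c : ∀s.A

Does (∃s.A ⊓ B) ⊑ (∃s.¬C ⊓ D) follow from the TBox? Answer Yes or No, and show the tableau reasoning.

No

1. (∃s.A ⊓ B) ⊑ (∃s.¬C ⊓ D)  ⇔  ((∃s.A ⊓ B) ⊓ (∀s.C ⊔ ¬D)) unsat w.r.t. T
   apply at x₀: ∃s.A⊑∃s.¬C; B⊑∃s.D
   open: L(x₀) ⊇ {B, ¬D, ∃r.∃r.¬A, ∃s.A, ∃s.D, …} (+ ∃-successors)
2. Hence (∃s.A ⊓ B) ⊑ (∃s.¬C ⊓ D): not entailed.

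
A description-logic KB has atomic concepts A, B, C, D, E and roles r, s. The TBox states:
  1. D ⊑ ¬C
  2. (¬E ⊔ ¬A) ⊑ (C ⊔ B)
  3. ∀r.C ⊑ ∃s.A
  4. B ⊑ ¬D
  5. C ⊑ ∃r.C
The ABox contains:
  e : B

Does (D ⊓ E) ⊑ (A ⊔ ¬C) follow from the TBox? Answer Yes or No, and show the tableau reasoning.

1. (D ⊓ E) ⊑ (A ⊔ ¬C)  ⇔  ((D ⊓ E) ⊓ (¬A ⊓ C)) unsat w.r.t. T
   all branches close; clash {D, ¬D} at x₀
2. Hence (D ⊓ E) ⊑ (A ⊔ ¬C): entailed.

Yes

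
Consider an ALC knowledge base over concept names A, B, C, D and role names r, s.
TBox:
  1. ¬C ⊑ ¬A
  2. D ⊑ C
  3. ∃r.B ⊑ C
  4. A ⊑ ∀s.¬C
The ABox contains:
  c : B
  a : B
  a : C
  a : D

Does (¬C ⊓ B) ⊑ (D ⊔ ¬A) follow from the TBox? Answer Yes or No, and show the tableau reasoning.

1. (¬C ⊓ B) ⊑ (D ⊔ ¬A)  ⇔  ((¬C ⊓ B) ⊓ (¬D ⊓ A)) unsat w.r.t. T
   all branches close; clash {A, ¬A} at x₀
2. Hence (¬C ⊓ B) ⊑ (D ⊔ ¬A): entailed.

Yes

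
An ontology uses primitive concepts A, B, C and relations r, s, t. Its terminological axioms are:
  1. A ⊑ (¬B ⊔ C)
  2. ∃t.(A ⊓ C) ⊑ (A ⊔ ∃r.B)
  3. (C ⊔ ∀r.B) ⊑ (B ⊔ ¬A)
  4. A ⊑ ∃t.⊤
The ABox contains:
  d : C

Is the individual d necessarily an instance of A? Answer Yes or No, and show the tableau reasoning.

No

1. d : A?  L(d) = {C} ∪ {¬A}
   open: L(d) ⊇ {C, ¬A, ∀t.(¬A ⊔ ¬C)} — d ∉ A possible
2. Hence d : A: not entailed.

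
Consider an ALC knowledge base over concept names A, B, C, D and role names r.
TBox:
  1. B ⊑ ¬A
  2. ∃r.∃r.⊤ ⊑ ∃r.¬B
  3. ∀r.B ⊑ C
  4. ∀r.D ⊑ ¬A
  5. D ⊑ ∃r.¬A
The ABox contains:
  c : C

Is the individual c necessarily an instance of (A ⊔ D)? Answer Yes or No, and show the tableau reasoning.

1. c : (A ⊔ D)?  L(c) = {C} ∪ {(¬A ⊓ ¬D)}
   open: L(c) ⊇ {C, ¬A, ¬D, ∀r.∀r.⊥} — c ∉ (A ⊔ D) possible
2. Hence c : (A ⊔ D): not entailed.

No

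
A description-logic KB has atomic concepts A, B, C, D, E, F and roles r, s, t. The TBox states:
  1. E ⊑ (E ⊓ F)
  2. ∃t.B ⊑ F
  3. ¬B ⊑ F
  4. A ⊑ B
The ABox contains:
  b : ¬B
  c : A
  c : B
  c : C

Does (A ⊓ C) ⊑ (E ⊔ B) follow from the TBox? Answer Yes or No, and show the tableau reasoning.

1. (A ⊓ C) ⊑ (E ⊔ B)  ⇔  ((A ⊓ C) ⊓ (¬E ⊓ ¬B)) unsat w.r.t. T
   all branches close; clash {B, ¬B} at x₀
2. Hence (A ⊓ C) ⊑ (E ⊔ B): entailed.

Yes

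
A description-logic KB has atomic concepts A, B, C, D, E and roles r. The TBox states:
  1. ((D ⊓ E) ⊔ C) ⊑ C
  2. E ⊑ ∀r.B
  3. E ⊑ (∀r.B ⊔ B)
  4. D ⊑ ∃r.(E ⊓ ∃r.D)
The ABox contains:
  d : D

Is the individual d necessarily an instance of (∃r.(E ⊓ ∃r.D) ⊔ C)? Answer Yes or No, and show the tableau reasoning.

Yes

1. d : (∃r.(E ⊓ ∃r.D) ⊔ C)?  L(d) = {D} ∪ {(∀r.(¬E ⊔ ∀r.¬D) ⊓ ¬C)}
   clash {C, ¬C} at d — d ∈ (∃r.(E ⊓ ∃r.D) ⊔ C)
2. Hence d : (∃r.(E ⊓ ∃r.D) ⊔ C): entailed.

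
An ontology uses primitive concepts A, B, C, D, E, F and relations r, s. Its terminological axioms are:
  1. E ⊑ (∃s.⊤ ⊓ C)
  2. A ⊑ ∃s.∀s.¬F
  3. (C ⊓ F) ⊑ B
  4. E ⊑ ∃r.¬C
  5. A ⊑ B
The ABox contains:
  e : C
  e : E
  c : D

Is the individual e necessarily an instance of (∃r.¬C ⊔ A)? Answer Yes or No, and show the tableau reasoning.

1. e : (∃r.¬C ⊔ A)?  L(e) = {C, E} ∪ {(∀r.C ⊓ ¬A)}
   clash {C, ¬C} at an ∃-successor — e ∈ (∃r.¬C ⊔ A)
2. Hence e : (∃r.¬C ⊔ A): entailed.

Yes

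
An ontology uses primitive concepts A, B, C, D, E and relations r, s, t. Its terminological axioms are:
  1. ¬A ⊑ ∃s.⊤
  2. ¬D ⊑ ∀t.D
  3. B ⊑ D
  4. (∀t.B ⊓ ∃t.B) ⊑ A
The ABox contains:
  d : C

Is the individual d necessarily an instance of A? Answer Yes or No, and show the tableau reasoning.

1. d : A?  L(d) = {C} ∪ {¬A}
   apply at d: ¬A⊑∃s.⊤
   open: L(d) ⊇ {C, D, ¬A, ∃s.⊤, ∃t.¬B} (+ ∃-successors) — d ∉ A possible
2. Hence d : A: not entailed.

No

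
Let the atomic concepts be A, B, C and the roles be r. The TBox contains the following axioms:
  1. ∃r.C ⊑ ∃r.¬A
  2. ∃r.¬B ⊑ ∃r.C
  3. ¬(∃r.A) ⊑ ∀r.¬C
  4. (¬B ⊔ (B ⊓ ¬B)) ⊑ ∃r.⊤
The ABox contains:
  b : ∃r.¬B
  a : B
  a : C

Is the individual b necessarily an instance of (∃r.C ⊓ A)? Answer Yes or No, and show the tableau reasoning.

1. b : (∃r.C ⊓ A)?  L(b) = {∃r.¬B} ∪ {(∀r.¬C ⊔ ¬A)}
   apply at b: ∃r.¬B⊑∃r.C
   open: L(b) ⊇ {B, ¬A, ∃r.A, ∃r.C, ∃r.¬A, …} (+ ∃-successors) — b ∉ (∃r.C ⊓ A) possible
2. Hence b : (∃r.C ⊓ A): not entailed.

No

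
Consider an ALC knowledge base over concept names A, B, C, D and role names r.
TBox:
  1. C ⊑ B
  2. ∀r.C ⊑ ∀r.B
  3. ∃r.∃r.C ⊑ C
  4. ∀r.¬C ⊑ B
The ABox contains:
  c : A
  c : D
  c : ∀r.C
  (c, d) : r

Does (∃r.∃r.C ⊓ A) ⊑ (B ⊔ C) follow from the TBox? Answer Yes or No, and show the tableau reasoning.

1. (∃r.∃r.C ⊓ A) ⊑ (B ⊔ C)  ⇔  ((∃r.∃r.C ⊓ A) ⊓ (¬B ⊓ ¬C)) unsat w.r.t. T
   all branches close; clash {B, ¬B} at x₀
2. Hence (∃r.∃r.C ⊓ A) ⊑ (B ⊔ C): entailed.

Yes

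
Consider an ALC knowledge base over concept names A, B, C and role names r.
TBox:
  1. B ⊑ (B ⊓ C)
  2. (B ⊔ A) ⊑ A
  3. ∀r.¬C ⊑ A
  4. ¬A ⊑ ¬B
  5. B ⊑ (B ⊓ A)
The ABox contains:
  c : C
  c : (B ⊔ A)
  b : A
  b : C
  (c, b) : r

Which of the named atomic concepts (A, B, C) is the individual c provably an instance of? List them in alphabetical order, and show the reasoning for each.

1. c : A?  L(c) = {C, (B ⊔ A)} ∪ {¬A}
   clash {A, ¬A} at c — c ∈ A
2. c : B?  L(c) = {C, (B ⊔ A)} ∪ {¬B}
   apply at c: (B ⊔ A)⊑A
   open: L(c) ⊇ {A, C, ¬B} — c ∉ B possible
3. c : C?  L(c) = {C, (B ⊔ A)} ∪ {¬C}
   clash {C, ¬C} at c — c ∈ C
4. Entailed for c: {A, C}

{A, C}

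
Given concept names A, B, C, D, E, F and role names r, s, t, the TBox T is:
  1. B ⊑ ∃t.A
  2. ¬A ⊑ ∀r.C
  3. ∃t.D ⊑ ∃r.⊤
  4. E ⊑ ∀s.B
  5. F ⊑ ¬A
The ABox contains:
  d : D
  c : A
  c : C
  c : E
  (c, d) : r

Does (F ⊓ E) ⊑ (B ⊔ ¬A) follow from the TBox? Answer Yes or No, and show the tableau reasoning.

Yes

1. (F ⊓ E) ⊑ (B ⊔ ¬A)  ⇔  ((F ⊓ E) ⊓ (¬B ⊓ A)) unsat w.r.t. T
   all branches close; clash {A, ¬A} at x₀
2. Hence (F ⊓ E) ⊑ (B ⊔ ¬A): entailed.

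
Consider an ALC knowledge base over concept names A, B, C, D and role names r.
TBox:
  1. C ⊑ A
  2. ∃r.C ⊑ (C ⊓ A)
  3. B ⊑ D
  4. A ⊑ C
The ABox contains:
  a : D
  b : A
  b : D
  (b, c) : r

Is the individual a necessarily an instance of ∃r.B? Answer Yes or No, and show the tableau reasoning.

No

1. a : ∃r.B?  L(a) = {D} ∪ {∀r.¬B}
   open: L(a) ⊇ {D, ¬A, ¬C, ∀r.¬B, ∀r.¬C} — a ∉ ∃r.B possible
2. Hence a : ∃r.B: not entailed.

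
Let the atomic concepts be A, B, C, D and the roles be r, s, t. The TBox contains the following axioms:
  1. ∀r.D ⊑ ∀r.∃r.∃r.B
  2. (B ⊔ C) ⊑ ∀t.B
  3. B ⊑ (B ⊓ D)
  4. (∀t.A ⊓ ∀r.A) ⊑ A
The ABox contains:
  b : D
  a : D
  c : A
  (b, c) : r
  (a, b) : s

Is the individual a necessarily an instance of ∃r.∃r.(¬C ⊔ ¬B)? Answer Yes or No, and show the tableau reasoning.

No

1. a : ∃r.∃r.(¬C ⊔ ¬B)?  L(a) = {D} ∪ {∀r.∀r.(C ⊓ B)}
   open: L(a) ⊇ {D, ¬B, ¬C, ∀r.∀r.(C ⊓ B), ∃r.¬D, …} (+ ∃-successors) — a ∉ ∃r.∃r.(¬C ⊔ ¬B) possible
2. Hence a : ∃r.∃r.(¬C ⊔ ¬B): not entailed.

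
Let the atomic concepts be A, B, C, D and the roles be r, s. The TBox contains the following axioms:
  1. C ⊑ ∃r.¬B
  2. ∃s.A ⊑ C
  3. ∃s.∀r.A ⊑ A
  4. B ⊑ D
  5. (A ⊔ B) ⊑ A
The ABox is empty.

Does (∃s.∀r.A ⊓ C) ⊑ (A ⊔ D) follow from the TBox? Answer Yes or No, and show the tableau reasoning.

Yes

1. (∃s.∀r.A ⊓ C) ⊑ (A ⊔ D)  ⇔  ((∃s.∀r.A ⊓ C) ⊓ (¬A ⊓ ¬D)) unsat w.r.t. T
   all branches close; clash {D, ¬D} at x₀
2. Hence (∃s.∀r.A ⊓ C) ⊑ (A ⊔ D): entailed.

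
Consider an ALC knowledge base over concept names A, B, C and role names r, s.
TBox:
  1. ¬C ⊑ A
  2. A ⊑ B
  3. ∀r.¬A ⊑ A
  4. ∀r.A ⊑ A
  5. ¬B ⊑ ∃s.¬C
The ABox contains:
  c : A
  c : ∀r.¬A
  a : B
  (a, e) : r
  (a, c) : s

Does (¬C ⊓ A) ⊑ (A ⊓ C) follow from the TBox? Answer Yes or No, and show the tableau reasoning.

No

1. (¬C ⊓ A) ⊑ (A ⊓ C)  ⇔  ((¬C ⊓ A) ⊓ (¬A ⊔ ¬C)) unsat w.r.t. T
   apply at x₀: A⊑B
   open: L(x₀) ⊇ {A, B, ¬C}
2. Hence (¬C ⊓ A) ⊑ (A ⊓ C): not entailed.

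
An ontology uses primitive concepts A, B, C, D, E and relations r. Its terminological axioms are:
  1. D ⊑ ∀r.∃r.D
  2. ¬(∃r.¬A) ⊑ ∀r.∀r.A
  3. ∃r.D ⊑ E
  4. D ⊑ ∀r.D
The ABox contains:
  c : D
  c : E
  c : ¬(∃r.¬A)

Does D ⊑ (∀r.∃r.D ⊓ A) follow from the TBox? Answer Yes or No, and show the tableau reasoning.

No

1. D ⊑ (∀r.∃r.D ⊓ A)  ⇔  (D ⊓ (∃r.∀r.¬D ⊔ ¬A)) unsat w.r.t. T
   apply at x₀: D⊑∀r.∃r.D; D⊑∀r.D
   open: L(x₀) ⊇ {D, ¬A, ∀r.D, ∀r.¬D, ∀r.∀r.A, …}
2. Hence D ⊑ (∀r.∃r.D ⊓ A): not entailed.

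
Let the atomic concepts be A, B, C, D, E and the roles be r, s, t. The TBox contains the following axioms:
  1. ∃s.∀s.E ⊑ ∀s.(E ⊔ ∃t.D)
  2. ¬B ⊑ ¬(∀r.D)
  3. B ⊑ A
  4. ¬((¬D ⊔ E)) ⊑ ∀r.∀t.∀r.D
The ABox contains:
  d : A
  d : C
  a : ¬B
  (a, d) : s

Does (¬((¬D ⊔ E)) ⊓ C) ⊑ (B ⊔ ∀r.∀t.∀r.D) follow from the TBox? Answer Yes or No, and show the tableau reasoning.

1. (¬((¬D ⊔ E)) ⊓ C) ⊑ (B ⊔ ∀r.∀t.∀r.D)  ⇔  (((D ⊓ ¬E) ⊓ C) ⊓ (¬B ⊓ ∃r.∃t.∃r.¬D)) unsat w.r.t. T
   all branches close; clash {D, ¬D} at an ∃-successor
2. Hence (¬((¬D ⊔ E)) ⊓ C) ⊑ (B ⊔ ∀r.∀t.∀r.D): entailed.

Yes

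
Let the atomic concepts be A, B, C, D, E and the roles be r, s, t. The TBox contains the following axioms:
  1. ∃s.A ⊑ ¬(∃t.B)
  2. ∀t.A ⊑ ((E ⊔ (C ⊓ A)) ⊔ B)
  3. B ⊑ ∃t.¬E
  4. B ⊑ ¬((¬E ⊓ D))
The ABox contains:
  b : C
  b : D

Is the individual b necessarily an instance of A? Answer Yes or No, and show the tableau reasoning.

1. b : A?  L(b) = {C, D} ∪ {¬A}
   open: L(b) ⊇ {C, D, ¬A, ¬B, ∀s.¬A, …} (+ ∃-successors) — b ∉ A possible
2. Hence b : A: not entailed.

No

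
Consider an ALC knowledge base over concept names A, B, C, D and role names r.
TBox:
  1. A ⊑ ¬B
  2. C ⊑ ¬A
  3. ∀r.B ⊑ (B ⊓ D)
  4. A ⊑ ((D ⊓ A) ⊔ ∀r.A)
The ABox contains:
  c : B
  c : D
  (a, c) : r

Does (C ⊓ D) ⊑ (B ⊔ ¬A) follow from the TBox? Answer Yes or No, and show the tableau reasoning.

Yes

1. (C ⊓ D) ⊑ (B ⊔ ¬A)  ⇔  ((C ⊓ D) ⊓ (¬B ⊓ A)) unsat w.r.t. T
   all branches close; clash {A, ¬A} at x₀
2. Hence (C ⊓ D) ⊑ (B ⊔ ¬A): entailed.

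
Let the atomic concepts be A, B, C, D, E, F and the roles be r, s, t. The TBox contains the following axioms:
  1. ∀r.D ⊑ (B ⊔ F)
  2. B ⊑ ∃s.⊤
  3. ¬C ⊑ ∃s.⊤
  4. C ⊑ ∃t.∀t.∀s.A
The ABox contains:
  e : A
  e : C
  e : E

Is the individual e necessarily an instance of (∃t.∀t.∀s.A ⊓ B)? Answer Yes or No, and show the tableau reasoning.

No

1. e : (∃t.∀t.∀s.A ⊓ B)?  L(e) = {A, C, E} ∪ {(∀t.∃t.∃s.¬A ⊔ ¬B)}
   apply at e: C⊑∃t.∀t.∀s.A
   open: L(e) ⊇ {A, C, E, ¬B, ∃r.¬D, …} (+ ∃-successors) — e ∉ (∃t.∀t.∀s.A ⊓ B) possible
2. Hence e : (∃t.∀t.∀s.A ⊓ B): not entailed.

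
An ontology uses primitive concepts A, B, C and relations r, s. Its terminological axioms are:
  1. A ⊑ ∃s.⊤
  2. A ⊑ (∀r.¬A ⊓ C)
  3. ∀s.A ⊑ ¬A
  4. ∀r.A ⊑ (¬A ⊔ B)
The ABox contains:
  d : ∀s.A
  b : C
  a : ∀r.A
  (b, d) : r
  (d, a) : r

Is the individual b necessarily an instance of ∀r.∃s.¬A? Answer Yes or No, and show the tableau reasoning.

No

1. b : ∀r.∃s.¬A?  L(b) = {C} ∪ {∃r.∀s.A}
   open: L(b) ⊇ {C, ¬A, ∃r.¬A, ∃r.∀s.A} (+ ∃-successors) — b ∉ ∀r.∃s.¬A possible
2. Hence b : ∀r.∃s.¬A: not entailed.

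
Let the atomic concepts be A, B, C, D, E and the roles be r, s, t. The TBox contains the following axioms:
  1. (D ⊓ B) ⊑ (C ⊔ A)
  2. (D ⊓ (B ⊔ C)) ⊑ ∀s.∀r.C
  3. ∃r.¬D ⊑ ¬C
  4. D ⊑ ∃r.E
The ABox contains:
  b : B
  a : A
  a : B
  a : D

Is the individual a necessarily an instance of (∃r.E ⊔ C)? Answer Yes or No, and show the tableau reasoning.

1. a : (∃r.E ⊔ C)?  L(a) = {A, B, D} ∪ {(∀r.¬E ⊓ ¬C)}
   clash {E, ¬E} at an ∃-successor — a ∈ (∃r.E ⊔ C)
2. Hence a : (∃r.E ⊔ C): entailed.

Yes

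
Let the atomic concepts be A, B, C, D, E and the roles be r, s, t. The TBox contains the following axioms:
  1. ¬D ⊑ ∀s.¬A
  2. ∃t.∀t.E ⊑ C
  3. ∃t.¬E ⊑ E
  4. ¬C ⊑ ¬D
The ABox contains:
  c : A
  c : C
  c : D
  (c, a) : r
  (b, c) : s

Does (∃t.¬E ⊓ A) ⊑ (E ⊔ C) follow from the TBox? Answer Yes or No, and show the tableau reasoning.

Yes

1. (∃t.¬E ⊓ A) ⊑ (E ⊔ C)  ⇔  ((∃t.¬E ⊓ A) ⊓ (¬E ⊓ ¬C)) unsat w.r.t. T
   all branches close; clash {E, ¬E} at x₀
2. Hence (∃t.¬E ⊓ A) ⊑ (E ⊔ C): entailed.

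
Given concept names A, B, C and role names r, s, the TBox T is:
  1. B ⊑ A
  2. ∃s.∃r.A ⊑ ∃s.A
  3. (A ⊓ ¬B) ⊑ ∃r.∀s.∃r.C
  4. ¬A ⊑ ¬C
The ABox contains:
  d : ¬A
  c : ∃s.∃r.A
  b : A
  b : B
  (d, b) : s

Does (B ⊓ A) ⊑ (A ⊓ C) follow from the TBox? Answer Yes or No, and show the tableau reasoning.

1. (B ⊓ A) ⊑ (A ⊓ C)  ⇔  ((B ⊓ A) ⊓ (¬A ⊔ ¬C)) unsat w.r.t. T
   open: L(x₀) ⊇ {A, B, ¬C, ∀s.∀r.¬A}
2. Hence (B ⊓ A) ⊑ (A ⊓ C): not entailed.

No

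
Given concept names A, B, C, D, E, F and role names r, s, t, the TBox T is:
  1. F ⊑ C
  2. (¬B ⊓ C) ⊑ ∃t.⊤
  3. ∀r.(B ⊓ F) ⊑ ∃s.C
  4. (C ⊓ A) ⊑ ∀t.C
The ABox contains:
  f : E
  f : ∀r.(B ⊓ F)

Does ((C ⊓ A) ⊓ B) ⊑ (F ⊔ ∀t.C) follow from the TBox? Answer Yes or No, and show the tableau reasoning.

1. ((C ⊓ A) ⊓ B) ⊑ (F ⊔ ∀t.C)  ⇔  (((C ⊓ A) ⊓ B) ⊓ (¬F ⊓ ∃t.¬C)) unsat w.r.t. T
   all branches close; clash {C, ¬C} at an ∃-successor
2. Hence ((C ⊓ A) ⊓ B) ⊑ (F ⊔ ∀t.C): entailed.

Yes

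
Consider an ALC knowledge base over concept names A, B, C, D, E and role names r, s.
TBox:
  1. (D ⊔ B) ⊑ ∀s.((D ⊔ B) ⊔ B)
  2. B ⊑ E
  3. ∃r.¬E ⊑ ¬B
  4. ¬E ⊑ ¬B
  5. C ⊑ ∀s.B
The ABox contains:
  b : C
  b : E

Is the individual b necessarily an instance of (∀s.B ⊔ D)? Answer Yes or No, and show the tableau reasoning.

1. b : (∀s.B ⊔ D)?  L(b) = {C, E} ∪ {(∃s.¬B ⊓ ¬D)}
   clash {B, ¬B} at an ∃-successor — b ∈ (∀s.B ⊔ D)
2. Hence b : (∀s.B ⊔ D): entailed.

Yes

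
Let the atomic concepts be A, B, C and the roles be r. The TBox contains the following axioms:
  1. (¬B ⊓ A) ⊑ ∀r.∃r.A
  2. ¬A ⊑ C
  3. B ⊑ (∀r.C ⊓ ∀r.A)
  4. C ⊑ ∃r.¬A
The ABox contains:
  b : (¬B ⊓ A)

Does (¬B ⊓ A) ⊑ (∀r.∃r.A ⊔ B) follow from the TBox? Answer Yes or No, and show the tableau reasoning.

1. (¬B ⊓ A) ⊑ (∀r.∃r.A ⊔ B)  ⇔  ((¬B ⊓ A) ⊓ (∃r.∀r.¬A ⊓ ¬B)) unsat w.r.t. T
   all branches close; clash {A, ¬A} at an ∃-successor
2. Hence (¬B ⊓ A) ⊑ (∀r.∃r.A ⊔ B): entailed.

Yes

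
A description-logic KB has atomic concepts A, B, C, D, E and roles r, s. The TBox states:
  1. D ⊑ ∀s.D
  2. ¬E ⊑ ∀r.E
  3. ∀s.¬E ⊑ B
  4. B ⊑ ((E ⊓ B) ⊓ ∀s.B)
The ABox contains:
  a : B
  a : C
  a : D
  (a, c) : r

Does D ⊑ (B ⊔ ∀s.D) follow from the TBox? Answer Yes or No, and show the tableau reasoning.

Yes

1. D ⊑ (B ⊔ ∀s.D)  ⇔  (D ⊓ (¬B ⊓ ∃s.¬D)) unsat w.r.t. T
   all branches close; clash {B, ¬B} at x₀
2. Hence D ⊑ (B ⊔ ∀s.D): entailed.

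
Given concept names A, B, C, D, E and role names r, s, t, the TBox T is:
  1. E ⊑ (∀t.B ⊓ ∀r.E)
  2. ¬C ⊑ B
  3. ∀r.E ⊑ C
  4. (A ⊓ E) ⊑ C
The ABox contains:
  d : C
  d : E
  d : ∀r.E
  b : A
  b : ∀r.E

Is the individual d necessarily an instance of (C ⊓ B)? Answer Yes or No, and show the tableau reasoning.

No

1. d : (C ⊓ B)?  L(d) = {C, E, ∀r.E} ∪ {(¬C ⊔ ¬B)}
   apply at d: E⊑(∀t.B ⊓ ∀r.E)
   open: L(d) ⊇ {C, E, ¬B, ∀r.E, ∀t.B} — d ∉ (C ⊓ B) possible
2. Hence d : (C ⊓ B): not entailed.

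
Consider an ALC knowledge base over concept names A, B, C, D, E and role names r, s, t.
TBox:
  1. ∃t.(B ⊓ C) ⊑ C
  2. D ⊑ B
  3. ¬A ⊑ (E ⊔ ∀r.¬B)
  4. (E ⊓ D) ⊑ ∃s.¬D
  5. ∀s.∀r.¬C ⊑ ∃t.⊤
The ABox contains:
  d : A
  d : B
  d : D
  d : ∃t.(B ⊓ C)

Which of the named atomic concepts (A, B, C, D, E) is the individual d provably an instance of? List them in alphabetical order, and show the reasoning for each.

1. d : A?  L(d) = {A, B, D, ∃t.(B ⊓ C)} ∪ {¬A}
   clash {A, ¬A} at d — d ∈ A
2. d : B?  L(d) = {A, B, D, ∃t.(B ⊓ C)} ∪ {¬B}
   clash {B, ¬B} at d — d ∈ B
3. d : C?  L(d) = {A, B, D, ∃t.(B ⊓ C)} ∪ {¬C}
   clash {C, ¬C} at d — d ∈ C
4. d : D?  L(d) = {A, B, D, ∃t.(B ⊓ C)} ∪ {¬D}
   clash {D, ¬D} at d — d ∈ D
5. d : E?  L(d) = {A, B, D, ∃t.(B ⊓ C)} ∪ {¬E}
   apply at d: ∃t.(B ⊓ C)⊑C
   open: L(d) ⊇ {A, B, C, D, ¬E, …} (+ ∃-successors) — d ∉ E possible
6. Entailed for d: {A, B, C, D}

{A, B, C, D}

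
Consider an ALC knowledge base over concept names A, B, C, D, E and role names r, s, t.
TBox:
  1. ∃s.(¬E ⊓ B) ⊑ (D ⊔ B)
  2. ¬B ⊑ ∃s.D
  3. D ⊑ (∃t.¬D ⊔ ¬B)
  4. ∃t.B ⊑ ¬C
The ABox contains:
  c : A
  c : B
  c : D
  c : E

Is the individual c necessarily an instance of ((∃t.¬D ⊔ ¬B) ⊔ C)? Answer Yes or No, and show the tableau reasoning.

Yes

1. c : ((∃t.¬D ⊔ ¬B) ⊔ C)?  L(c) = {A, B, D, E} ∪ {((∀t.D ⊓ B) ⊓ ¬C)}
   clash {B, ¬B} at c — c ∈ ((∃t.¬D ⊔ ¬B) ⊔ C)
2. Hence c : ((∃t.¬D ⊔ ¬B) ⊔ C): entailed.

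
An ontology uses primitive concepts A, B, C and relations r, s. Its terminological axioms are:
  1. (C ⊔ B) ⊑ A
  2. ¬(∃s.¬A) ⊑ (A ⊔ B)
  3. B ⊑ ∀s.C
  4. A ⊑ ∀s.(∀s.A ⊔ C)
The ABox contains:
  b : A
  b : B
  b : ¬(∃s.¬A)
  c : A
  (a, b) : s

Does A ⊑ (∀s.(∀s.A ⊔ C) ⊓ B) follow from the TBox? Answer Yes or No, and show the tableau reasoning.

1. A ⊑ (∀s.(∀s.A ⊔ C) ⊓ B)  ⇔  (A ⊓ (∃s.(∃s.¬A ⊓ ¬C) ⊔ ¬B)) unsat w.r.t. T
   apply at x₀: A⊑∀s.(∀s.A ⊔ C)
   open: L(x₀) ⊇ {A, ¬B, ∀s.(∀s.A ⊔ C)}
2. Hence A ⊑ (∀s.(∀s.A ⊔ C) ⊓ B): not entailed.

No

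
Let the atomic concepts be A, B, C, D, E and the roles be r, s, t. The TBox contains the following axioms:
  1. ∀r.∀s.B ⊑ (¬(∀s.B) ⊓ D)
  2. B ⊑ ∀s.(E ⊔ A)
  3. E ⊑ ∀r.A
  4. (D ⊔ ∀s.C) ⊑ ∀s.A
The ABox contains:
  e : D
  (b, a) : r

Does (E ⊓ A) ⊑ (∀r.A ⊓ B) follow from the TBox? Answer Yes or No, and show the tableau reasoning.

1. (E ⊓ A) ⊑ (∀r.A ⊓ B)  ⇔  ((E ⊓ A) ⊓ (∃r.¬A ⊔ ¬B)) unsat w.r.t. T
   apply at x₀: E⊑∀r.A
   open: L(x₀) ⊇ {A, E, ¬B, ¬D, ∀r.A, …} (+ ∃-successors)
2. Hence (E ⊓ A) ⊑ (∀r.A ⊓ B): not entailed.

No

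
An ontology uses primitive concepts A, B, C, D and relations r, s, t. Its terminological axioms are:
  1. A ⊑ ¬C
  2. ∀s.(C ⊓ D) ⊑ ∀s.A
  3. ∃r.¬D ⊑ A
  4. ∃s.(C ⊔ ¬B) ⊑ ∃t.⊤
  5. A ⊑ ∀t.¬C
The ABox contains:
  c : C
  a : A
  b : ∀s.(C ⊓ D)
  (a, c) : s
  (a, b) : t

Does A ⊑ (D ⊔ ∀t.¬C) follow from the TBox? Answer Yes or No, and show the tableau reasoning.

1. A ⊑ (D ⊔ ∀t.¬C)  ⇔  (A ⊓ (¬D ⊓ ∃t.C)) unsat w.r.t. T
   all branches close; clash {C, ¬C} at an ∃-successor
2. Hence A ⊑ (D ⊔ ∀t.¬C): entailed.

Yes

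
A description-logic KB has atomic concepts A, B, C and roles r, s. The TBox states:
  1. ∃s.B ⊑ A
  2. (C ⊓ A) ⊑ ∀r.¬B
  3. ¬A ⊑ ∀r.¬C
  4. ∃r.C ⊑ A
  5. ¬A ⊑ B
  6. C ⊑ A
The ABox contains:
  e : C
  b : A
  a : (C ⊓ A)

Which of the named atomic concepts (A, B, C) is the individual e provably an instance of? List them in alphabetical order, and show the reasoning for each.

1. e : A?  L(e) = {C} ∪ {¬A}
   clash {A, ¬A} at e — e ∈ A
2. e : B?  L(e) = {C} ∪ {¬B}
   apply at e: C⊑A
   open: L(e) ⊇ {A, C, ¬B, ∀r.¬B} — e ∉ B possible
3. e : C?  L(e) = {C} ∪ {¬C}
   clash {C, ¬C} at e — e ∈ C
4. Entailed for e: {A, C}

{A, C}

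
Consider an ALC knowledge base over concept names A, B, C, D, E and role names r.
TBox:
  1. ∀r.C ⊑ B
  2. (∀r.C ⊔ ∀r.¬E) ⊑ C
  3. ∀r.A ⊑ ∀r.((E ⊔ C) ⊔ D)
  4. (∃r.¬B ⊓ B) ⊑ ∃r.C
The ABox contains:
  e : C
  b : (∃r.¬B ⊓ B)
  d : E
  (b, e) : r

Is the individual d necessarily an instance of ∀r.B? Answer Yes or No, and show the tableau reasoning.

No

1. d : ∀r.B?  L(d) = {E} ∪ {∃r.¬B}
   open: L(d) ⊇ {E, ¬B, ∃r.E, ∃r.¬A, ∃r.¬B, …} (+ ∃-successors) — d ∉ ∀r.B possible
2. Hence d : ∀r.B: not entailed.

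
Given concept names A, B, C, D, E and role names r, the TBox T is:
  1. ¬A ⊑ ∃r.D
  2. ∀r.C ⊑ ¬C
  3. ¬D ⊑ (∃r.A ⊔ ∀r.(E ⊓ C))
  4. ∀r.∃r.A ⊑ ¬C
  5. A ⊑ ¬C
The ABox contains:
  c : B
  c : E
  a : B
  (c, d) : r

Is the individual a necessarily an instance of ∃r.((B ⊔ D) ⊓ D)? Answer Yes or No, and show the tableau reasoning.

1. a : ∃r.((B ⊔ D) ⊓ D)?  L(a) = {B} ∪ {∀r.((¬B ⊓ ¬D) ⊔ ¬D)}
   open: L(a) ⊇ {A, B, D, ¬C, ∀r.((¬B ⊓ ¬D) ⊔ ¬D)} — a ∉ ∃r.((B ⊔ D) ⊓ D) possible
2. Hence a : ∃r.((B ⊔ D) ⊓ D): not entailed.

No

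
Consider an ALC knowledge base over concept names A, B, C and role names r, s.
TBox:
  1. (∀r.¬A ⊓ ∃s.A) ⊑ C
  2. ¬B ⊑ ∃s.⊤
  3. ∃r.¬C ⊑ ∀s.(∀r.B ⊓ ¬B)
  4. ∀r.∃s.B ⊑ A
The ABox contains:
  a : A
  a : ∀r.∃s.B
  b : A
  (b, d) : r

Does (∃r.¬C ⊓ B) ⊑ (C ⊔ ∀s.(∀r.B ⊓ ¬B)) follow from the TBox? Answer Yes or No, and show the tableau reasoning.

Yes

1. (∃r.¬C ⊓ B) ⊑ (C ⊔ ∀s.(∀r.B ⊓ ¬B))  ⇔  ((∃r.¬C ⊓ B) ⊓ (¬C ⊓ ∃s.(∃r.¬B ⊔ B))) unsat w.r.t. T
   all branches close; clash {C, ¬C} at x₀
2. Hence (∃r.¬C ⊓ B) ⊑ (C ⊔ ∀s.(∀r.B ⊓ ¬B)): entailed.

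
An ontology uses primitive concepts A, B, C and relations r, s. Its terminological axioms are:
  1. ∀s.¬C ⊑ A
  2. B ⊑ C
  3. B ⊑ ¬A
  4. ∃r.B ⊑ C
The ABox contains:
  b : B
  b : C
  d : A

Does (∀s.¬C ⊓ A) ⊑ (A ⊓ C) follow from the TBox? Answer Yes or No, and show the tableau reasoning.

1. (∀s.¬C ⊓ A) ⊑ (A ⊓ C)  ⇔  ((∀s.¬C ⊓ A) ⊓ (¬A ⊔ ¬C)) unsat w.r.t. T
   open: L(x₀) ⊇ {A, ¬B, ¬C, ∀r.¬B, ∀s.¬C}
2. Hence (∀s.¬C ⊓ A) ⊑ (A ⊓ C): not entailed.

No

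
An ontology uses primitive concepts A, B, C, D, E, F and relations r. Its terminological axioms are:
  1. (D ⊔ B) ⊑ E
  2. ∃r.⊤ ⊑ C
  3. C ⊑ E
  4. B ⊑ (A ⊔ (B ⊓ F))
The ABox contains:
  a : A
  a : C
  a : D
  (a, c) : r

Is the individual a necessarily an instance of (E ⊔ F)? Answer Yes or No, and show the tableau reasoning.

Yes

1. a : (E ⊔ F)?  L(a) = {A, C, D} ∪ {(¬E ⊓ ¬F)}
   clash {E, ¬E} at a — a ∈ (E ⊔ F)
2. Hence a : (E ⊔ F): entailed.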